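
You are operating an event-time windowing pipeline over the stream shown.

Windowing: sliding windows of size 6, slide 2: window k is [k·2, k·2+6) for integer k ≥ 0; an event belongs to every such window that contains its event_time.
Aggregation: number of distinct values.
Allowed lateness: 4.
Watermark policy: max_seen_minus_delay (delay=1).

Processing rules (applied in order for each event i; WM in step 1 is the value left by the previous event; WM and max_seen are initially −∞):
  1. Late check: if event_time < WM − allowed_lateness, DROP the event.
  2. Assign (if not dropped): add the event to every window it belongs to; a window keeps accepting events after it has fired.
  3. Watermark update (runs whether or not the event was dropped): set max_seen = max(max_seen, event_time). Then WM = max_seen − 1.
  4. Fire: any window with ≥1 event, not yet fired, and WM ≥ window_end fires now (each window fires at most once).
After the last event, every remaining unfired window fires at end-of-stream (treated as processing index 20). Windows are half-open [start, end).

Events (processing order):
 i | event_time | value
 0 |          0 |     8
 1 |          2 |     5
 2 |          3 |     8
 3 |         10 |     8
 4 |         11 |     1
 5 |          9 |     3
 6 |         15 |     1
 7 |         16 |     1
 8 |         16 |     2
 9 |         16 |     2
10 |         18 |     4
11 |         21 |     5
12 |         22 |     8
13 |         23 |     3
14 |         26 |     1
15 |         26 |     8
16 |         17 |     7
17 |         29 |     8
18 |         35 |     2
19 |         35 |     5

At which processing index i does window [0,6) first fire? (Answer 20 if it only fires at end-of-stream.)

i=0 t=0 v=8: → [0,6); WM=-1
i=1 t=2 v=5: → [2,8),[0,6); WM=1
i=2 t=3 v=8: → [2,8),[0,6); WM=2
i=3 t=10 v=8: → [10,16),[8,14),[6,12); WM=9; [0,6) fires=2 [2,8) fires=2
i=4 t=11 v=1: → [10,16),[8,14),[6,12); WM=10
i=5 t=9 v=3: → [8,14),[6,12),[4,10); WM=10; [4,10) fires=1
i=6 t=15 v=1: → [14,20),[12,18),[10,16); WM=14; [6,12) fires=3 [8,14) fires=3
i=7 t=16 v=1: → [16,22),[14,20),[12,18); WM=15
i=8 t=16 v=2: → [16,22),[14,20),[12,18); WM=15
i=9 t=16 v=2: → [16,22),[14,20),[12,18); WM=15
i=10 t=18 v=4: → [18,24),[16,22),[14,20); WM=17; [10,16) fires=2
i=11 t=21 v=5: → [20,26),[18,24),[16,22); WM=20; [12,18) fires=2 [14,20) fires=3
i=12 t=22 v=8: → [22,28),[20,26),[18,24); WM=21
i=13 t=23 v=3: → [22,28),[20,26),[18,24); WM=22; [16,22) fires=4
i=14 t=26 v=1: → [26,32),[24,30),[22,28); WM=25; [18,24) fires=4
i=15 t=26 v=8: → [26,32),[24,30),[22,28); WM=25
i=16 t=17 v=7: DROP (t<25-4); WM=25
i=17 t=29 v=8: → [28,34),[26,32),[24,30); WM=28; [20,26) fires=3 [22,28) fires=3
i=18 t=35 v=2: → [34,40),[32,38),[30,36); WM=34; [24,30) fires=2 [26,32) fires=2 [28,34) fires=1
i=19 t=35 v=5: → [34,40),[32,38),[30,36); WM=34

3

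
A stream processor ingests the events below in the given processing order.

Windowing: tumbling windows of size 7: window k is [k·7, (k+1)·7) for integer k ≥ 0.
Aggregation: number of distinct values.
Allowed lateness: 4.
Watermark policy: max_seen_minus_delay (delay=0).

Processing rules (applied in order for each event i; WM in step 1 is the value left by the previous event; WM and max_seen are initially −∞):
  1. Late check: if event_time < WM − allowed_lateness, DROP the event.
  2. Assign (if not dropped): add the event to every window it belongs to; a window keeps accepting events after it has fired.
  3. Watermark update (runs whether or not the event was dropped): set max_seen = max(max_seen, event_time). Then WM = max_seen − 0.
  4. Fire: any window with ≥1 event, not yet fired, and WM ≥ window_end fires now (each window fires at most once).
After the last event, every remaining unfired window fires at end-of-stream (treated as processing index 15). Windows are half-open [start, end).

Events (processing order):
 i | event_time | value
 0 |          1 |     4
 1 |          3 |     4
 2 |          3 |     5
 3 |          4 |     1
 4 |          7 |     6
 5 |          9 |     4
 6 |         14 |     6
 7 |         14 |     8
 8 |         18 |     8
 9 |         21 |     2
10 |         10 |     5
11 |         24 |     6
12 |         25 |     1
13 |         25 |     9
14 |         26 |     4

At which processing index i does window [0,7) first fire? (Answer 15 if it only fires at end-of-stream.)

4

i=0 t=1 v=4: → [0,7); WM=1
i=1 t=3 v=4: → [0,7); WM=3
i=2 t=3 v=5: → [0,7); WM=3
i=3 t=4 v=1: → [0,7); WM=4
i=4 t=7 v=6: → [7,14); WM=7; [0,7) fires=3
i=5 t=9 v=4: → [7,14); WM=9
i=6 t=14 v=6: → [14,21); WM=14; [7,14) fires=2
i=7 t=14 v=8: → [14,21); WM=14
i=8 t=18 v=8: → [14,21); WM=18
i=9 t=21 v=2: → [21,28); WM=21; [14,21) fires=2
i=10 t=10 v=5: DROP (t<21-4); WM=21
i=11 t=24 v=6: → [21,28); WM=24
i=12 t=25 v=1: → [21,28); WM=25
i=13 t=25 v=9: → [21,28); WM=25
i=14 t=26 v=4: → [21,28); WM=26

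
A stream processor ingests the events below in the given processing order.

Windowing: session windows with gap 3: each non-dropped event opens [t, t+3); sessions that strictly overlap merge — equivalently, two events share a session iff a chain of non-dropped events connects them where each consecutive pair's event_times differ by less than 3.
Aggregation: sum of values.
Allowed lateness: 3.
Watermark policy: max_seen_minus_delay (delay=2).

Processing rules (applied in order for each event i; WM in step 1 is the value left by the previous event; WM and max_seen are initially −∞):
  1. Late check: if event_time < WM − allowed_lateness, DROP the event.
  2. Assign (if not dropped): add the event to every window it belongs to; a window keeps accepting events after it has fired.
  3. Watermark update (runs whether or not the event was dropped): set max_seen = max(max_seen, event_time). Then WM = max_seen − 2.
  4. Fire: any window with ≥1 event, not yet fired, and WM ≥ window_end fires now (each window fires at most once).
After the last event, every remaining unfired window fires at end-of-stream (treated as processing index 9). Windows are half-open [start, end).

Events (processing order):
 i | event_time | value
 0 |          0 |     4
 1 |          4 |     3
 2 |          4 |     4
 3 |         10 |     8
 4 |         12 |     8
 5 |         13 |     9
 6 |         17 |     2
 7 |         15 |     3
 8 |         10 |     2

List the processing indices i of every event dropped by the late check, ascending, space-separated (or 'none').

8

i=0 t=0 v=4: → [0,3); WM=-2
i=1 t=4 v=3: → [4,7); WM=2
i=2 t=4 v=4: → [4,7); WM=2
i=3 t=10 v=8: → [10,13); WM=8
i=4 t=12 v=8: → [10,15); WM=10
i=5 t=13 v=9: → [10,16); WM=11
i=6 t=17 v=2: → [17,20); WM=15
i=7 t=15 v=3: → [10,20); WM=15
i=8 t=10 v=2: DROP (t<15-3); WM=15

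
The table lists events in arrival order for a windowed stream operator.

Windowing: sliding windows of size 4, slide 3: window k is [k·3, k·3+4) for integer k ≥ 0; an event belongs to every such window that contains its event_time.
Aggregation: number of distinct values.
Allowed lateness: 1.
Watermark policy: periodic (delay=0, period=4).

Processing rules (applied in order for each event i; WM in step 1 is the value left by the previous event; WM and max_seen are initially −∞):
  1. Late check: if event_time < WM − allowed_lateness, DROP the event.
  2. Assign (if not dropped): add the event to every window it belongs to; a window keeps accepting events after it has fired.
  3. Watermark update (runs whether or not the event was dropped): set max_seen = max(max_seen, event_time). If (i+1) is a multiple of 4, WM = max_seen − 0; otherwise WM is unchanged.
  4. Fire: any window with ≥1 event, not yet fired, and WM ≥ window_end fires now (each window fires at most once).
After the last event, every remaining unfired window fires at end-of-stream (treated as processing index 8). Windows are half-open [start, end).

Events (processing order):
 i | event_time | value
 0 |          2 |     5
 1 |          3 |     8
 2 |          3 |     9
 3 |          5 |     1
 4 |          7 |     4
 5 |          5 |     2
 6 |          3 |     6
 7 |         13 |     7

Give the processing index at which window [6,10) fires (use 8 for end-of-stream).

7

i=0 t=2 v=5: → [0,4); WM=−∞
i=1 t=3 v=8: → [3,7),[0,4); WM=−∞
i=2 t=3 v=9: → [3,7),[0,4); WM=−∞
i=3 t=5 v=1: → [3,7); WM=5; [0,4) fires=3
i=4 t=7 v=4: → [6,10); WM=5
i=5 t=5 v=2: → [3,7); WM=5
i=6 t=3 v=6: DROP (t<5-1); WM=5
i=7 t=13 v=7: → [12,16); WM=13; [3,7) fires=4 [6,10) fires=1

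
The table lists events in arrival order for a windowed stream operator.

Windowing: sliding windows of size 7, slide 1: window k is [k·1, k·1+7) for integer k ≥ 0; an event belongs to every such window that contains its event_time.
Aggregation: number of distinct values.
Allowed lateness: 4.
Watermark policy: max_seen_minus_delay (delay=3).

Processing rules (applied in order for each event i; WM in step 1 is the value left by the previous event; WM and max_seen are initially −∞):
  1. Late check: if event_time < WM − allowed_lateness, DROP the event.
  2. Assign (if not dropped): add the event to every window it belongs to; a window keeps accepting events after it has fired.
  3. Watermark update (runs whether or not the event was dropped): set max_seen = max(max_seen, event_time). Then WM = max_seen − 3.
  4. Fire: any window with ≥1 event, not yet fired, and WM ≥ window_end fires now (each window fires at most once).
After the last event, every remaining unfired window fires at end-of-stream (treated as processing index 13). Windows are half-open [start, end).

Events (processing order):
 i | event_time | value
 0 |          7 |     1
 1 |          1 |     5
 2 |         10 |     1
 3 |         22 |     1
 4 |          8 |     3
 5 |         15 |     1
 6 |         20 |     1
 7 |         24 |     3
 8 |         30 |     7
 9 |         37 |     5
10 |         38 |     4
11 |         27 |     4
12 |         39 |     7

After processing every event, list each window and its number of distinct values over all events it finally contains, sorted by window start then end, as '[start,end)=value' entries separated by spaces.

i=0 t=7 v=1: → [7,14),[6,13),[5,12),[4,11),[3,10),[2,9),[1,8); WM=4
i=1 t=1 v=5: → [1,8),[0,7); WM=4
i=2 t=10 v=1: → [10,17),[9,16),[8,15),[7,14),[6,13),[5,12),[4,11); WM=7; [0,7) fires=1
i=3 t=22 v=1: → [22,29),[21,28),[20,27),[19,26),[18,25),[17,24),[16,23); WM=19; [1,8) fires=2 [2,9) fires=1 [3,10) fires=1 [4,11) fires=1 [5,12) fires=1 [6,13) fires=1 [7,14) fires=1 [8,15) fires=1 [9,16) fires=1 [10,17) fires=1
i=4 t=8 v=3: DROP (t<19-4); WM=19
i=5 t=15 v=1: → [15,22),[14,21),[13,20),[12,19),[11,18),[10,17),[9,16); WM=19; [11,18) fires=1 [12,19) fires=1
i=6 t=20 v=1: → [20,27),[19,26),[18,25),[17,24),[16,23),[15,22),[14,21); WM=19
i=7 t=24 v=3: → [24,31),[23,30),[22,29),[21,28),[20,27),[19,26),[18,25); WM=21; [13,20) fires=1 [14,21) fires=1
i=8 t=30 v=7: → [30,37),[29,36),[28,35),[27,34),[26,33),[25,32),[24,31); WM=27; [15,22) fires=1 [16,23) fires=1 [17,24) fires=1 [18,25) fires=2 [19,26) fires=2 [20,27) fires=2
i=9 t=37 v=5: → [37,44),[36,43),[35,42),[34,41),[33,40),[32,39),[31,38); WM=34; [21,28) fires=2 [22,29) fires=2 [23,30) fires=1 [24,31) fires=2 [25,32) fires=1 [26,33) fires=1 [27,34) fires=1
i=10 t=38 v=4: → [38,45),[37,44),[36,43),[35,42),[34,41),[33,40),[32,39); WM=35; [28,35) fires=1
i=11 t=27 v=4: DROP (t<35-4); WM=35
i=12 t=39 v=7: → [39,46),[38,45),[37,44),[36,43),[35,42),[34,41),[33,40); WM=36; [29,36) fires=1

[0,7)=1 [1,8)=2 [2,9)=1 [3,10)=1 [4,11)=1 [5,12)=1 [6,13)=1 [7,14)=1 [8,15)=1 [9,16)=1 [10,17)=1 [11,18)=1 [12,19)=1 [13,20)=1 [14,21)=1 [15,22)=1 [16,23)=1 [17,24)=1 [18,25)=2 [19,26)=2 [20,27)=2 [21,28)=2 [22,29)=2 [23,30)=1 [24,31)=2 [25,32)=1 [26,33)=1 [27,34)=1 [28,35)=1 [29,36)=1 [30,37)=1 [31,38)=1 [32,39)=2 [33,40)=3 [34,41)=3 [35,42)=3 [36,43)=3 [37,44)=3 [38,45)=2 [39,46)=1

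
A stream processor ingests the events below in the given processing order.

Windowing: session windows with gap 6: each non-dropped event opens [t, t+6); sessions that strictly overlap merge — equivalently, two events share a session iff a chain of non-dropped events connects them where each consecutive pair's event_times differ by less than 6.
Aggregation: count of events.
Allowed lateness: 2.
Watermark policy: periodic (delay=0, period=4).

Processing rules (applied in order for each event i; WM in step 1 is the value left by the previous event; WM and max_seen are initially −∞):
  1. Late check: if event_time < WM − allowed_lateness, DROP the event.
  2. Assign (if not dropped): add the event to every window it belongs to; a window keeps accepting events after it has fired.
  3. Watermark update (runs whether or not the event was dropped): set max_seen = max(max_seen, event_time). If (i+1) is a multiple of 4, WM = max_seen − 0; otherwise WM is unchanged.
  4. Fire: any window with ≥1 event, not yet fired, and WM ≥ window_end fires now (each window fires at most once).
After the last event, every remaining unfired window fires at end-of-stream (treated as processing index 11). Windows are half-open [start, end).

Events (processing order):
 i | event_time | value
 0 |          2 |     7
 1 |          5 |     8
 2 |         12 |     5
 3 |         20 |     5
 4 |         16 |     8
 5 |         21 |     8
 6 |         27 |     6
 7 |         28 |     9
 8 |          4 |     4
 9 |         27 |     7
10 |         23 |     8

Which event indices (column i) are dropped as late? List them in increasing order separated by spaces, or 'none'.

4 8 10

i=0 t=2 v=7: → [2,8); WM=−∞
i=1 t=5 v=8: → [2,11); WM=−∞
i=2 t=12 v=5: → [12,18); WM=−∞
i=3 t=20 v=5: → [20,26); WM=20
i=4 t=16 v=8: DROP (t<20-2); WM=20
i=5 t=21 v=8: → [20,27); WM=20
i=6 t=27 v=6: → [27,33); WM=20
i=7 t=28 v=9: → [27,34); WM=28
i=8 t=4 v=4: DROP (t<28-2); WM=28
i=9 t=27 v=7: → [27,34); WM=28
i=10 t=23 v=8: DROP (t<28-2); WM=28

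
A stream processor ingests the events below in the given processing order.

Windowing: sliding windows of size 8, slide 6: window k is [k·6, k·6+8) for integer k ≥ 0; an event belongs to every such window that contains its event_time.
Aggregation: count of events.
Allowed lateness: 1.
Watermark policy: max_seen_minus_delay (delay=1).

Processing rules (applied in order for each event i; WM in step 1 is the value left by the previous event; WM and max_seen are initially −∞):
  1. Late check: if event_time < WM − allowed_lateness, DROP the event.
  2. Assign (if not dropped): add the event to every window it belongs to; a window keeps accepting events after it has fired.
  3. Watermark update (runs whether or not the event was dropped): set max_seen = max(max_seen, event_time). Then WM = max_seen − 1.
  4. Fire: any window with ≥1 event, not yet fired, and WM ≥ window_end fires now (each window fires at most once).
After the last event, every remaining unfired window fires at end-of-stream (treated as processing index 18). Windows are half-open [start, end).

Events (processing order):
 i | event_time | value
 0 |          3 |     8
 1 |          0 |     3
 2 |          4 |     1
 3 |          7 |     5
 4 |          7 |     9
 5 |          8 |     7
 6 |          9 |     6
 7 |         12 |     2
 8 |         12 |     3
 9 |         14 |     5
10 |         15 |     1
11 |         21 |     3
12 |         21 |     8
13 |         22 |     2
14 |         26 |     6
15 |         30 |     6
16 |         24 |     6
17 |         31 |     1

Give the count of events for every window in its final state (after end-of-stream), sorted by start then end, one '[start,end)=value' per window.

[0,8)=4 [6,14)=6 [12,20)=4 [18,26)=3 [24,32)=3 [30,38)=2

i=0 t=3 v=8: → [0,8); WM=2
i=1 t=0 v=3: DROP (t<2-1); WM=2
i=2 t=4 v=1: → [0,8); WM=3
i=3 t=7 v=5: → [6,14),[0,8); WM=6
i=4 t=7 v=9: → [6,14),[0,8); WM=6
i=5 t=8 v=7: → [6,14); WM=7
i=6 t=9 v=6: → [6,14); WM=8; [0,8) fires=4
i=7 t=12 v=2: → [12,20),[6,14); WM=11
i=8 t=12 v=3: → [12,20),[6,14); WM=11
i=9 t=14 v=5: → [12,20); WM=13
i=10 t=15 v=1: → [12,20); WM=14; [6,14) fires=6
i=11 t=21 v=3: → [18,26); WM=20; [12,20) fires=4
i=12 t=21 v=8: → [18,26); WM=20
i=13 t=22 v=2: → [18,26); WM=21
i=14 t=26 v=6: → [24,32); WM=25
i=15 t=30 v=6: → [30,38),[24,32); WM=29; [18,26) fires=3
i=16 t=24 v=6: DROP (t<29-1); WM=29
i=17 t=31 v=1: → [30,38),[24,32); WM=30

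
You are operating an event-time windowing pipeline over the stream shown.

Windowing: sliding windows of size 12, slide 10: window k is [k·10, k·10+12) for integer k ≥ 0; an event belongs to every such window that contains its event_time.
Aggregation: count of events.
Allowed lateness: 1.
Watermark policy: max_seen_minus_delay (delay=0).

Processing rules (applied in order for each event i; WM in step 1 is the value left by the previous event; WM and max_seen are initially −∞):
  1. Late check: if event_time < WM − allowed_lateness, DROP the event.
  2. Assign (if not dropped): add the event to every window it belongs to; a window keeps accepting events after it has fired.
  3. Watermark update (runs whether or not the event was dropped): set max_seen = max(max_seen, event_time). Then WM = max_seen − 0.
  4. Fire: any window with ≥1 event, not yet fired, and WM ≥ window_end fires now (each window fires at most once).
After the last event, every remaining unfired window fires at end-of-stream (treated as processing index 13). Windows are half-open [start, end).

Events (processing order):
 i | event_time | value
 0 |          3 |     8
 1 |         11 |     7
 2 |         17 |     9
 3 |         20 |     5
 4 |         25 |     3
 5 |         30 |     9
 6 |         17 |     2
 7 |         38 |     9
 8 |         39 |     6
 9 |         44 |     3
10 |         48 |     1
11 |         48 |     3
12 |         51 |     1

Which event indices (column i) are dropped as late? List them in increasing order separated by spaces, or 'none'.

6

i=0 t=3 v=8: → [0,12); WM=3
i=1 t=11 v=7: → [10,22),[0,12); WM=11
i=2 t=17 v=9: → [10,22); WM=17; [0,12) fires=2
i=3 t=20 v=5: → [20,32),[10,22); WM=20
i=4 t=25 v=3: → [20,32); WM=25; [10,22) fires=3
i=5 t=30 v=9: → [30,42),[20,32); WM=30
i=6 t=17 v=2: DROP (t<30-1); WM=30
i=7 t=38 v=9: → [30,42); WM=38; [20,32) fires=3
i=8 t=39 v=6: → [30,42); WM=39
i=9 t=44 v=3: → [40,52); WM=44; [30,42) fires=3
i=10 t=48 v=1: → [40,52); WM=48
i=11 t=48 v=3: → [40,52); WM=48
i=12 t=51 v=1: → [50,62),[40,52); WM=51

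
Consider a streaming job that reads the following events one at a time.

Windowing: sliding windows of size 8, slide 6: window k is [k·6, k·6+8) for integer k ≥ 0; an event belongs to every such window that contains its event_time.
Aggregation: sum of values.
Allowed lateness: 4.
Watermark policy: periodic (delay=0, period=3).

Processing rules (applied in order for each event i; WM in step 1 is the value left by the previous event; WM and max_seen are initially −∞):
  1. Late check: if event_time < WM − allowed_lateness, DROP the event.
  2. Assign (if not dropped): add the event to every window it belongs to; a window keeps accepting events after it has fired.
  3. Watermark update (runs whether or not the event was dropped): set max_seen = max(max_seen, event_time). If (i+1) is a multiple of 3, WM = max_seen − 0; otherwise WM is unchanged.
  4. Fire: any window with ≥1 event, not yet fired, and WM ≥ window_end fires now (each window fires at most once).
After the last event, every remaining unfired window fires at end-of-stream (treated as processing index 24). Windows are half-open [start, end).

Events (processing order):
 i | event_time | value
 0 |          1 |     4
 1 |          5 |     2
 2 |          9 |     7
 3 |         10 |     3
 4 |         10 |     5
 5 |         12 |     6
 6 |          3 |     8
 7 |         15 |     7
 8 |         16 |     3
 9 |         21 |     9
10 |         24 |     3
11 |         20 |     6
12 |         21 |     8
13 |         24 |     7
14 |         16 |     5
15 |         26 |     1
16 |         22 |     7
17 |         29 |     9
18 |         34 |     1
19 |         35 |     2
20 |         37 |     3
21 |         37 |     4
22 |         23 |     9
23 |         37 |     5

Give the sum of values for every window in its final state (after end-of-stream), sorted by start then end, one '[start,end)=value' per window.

i=0 t=1 v=4: → [0,8); WM=−∞
i=1 t=5 v=2: → [0,8); WM=−∞
i=2 t=9 v=7: → [6,14); WM=9; [0,8) fires=6
i=3 t=10 v=3: → [6,14); WM=9
i=4 t=10 v=5: → [6,14); WM=9
i=5 t=12 v=6: → [12,20),[6,14); WM=12
i=6 t=3 v=8: DROP (t<12-4); WM=12
i=7 t=15 v=7: → [12,20); WM=12
i=8 t=16 v=3: → [12,20); WM=16; [6,14) fires=21
i=9 t=21 v=9: → [18,26); WM=16
i=10 t=24 v=3: → [24,32),[18,26); WM=16
i=11 t=20 v=6: → [18,26); WM=24; [12,20) fires=16
i=12 t=21 v=8: → [18,26); WM=24
i=13 t=24 v=7: → [24,32),[18,26); WM=24
i=14 t=16 v=5: DROP (t<24-4); WM=24
i=15 t=26 v=1: → [24,32); WM=24
i=16 t=22 v=7: → [18,26); WM=24
i=17 t=29 v=9: → [24,32); WM=29; [18,26) fires=40
i=18 t=34 v=1: → [30,38); WM=29
i=19 t=35 v=2: → [30,38); WM=29
i=20 t=37 v=3: → [36,44),[30,38); WM=37; [24,32) fires=20
i=21 t=37 v=4: → [36,44),[30,38); WM=37
i=22 t=23 v=9: DROP (t<37-4); WM=37
i=23 t=37 v=5: → [36,44),[30,38); WM=37

[0,8)=6 [6,14)=21 [12,20)=16 [18,26)=40 [24,32)=20 [30,38)=15 [36,44)=12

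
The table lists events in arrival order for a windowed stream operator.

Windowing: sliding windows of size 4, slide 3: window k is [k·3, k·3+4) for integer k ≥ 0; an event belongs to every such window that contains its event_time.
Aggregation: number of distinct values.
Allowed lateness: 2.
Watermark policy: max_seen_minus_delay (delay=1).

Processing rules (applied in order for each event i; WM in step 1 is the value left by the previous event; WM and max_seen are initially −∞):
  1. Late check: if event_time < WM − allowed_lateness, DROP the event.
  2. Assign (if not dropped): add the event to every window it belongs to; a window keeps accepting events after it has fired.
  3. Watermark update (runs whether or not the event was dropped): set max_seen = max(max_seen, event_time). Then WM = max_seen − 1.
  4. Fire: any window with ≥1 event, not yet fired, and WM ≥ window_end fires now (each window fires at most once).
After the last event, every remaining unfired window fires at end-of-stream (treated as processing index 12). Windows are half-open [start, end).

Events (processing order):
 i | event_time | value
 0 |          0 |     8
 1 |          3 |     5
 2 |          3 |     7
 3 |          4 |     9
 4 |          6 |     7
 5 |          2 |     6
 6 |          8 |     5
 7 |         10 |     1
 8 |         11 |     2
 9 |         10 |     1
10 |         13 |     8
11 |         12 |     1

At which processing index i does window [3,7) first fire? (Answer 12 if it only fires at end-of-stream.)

6

i=0 t=0 v=8: → [0,4); WM=-1
i=1 t=3 v=5: → [3,7),[0,4); WM=2
i=2 t=3 v=7: → [3,7),[0,4); WM=2
i=3 t=4 v=9: → [3,7); WM=3
i=4 t=6 v=7: → [6,10),[3,7); WM=5; [0,4) fires=3
i=5 t=2 v=6: DROP (t<5-2); WM=5
i=6 t=8 v=5: → [6,10); WM=7; [3,7) fires=3
i=7 t=10 v=1: → [9,13); WM=9
i=8 t=11 v=2: → [9,13); WM=10; [6,10) fires=2
i=9 t=10 v=1: → [9,13); WM=10
i=10 t=13 v=8: → [12,16); WM=12
i=11 t=12 v=1: → [12,16),[9,13); WM=12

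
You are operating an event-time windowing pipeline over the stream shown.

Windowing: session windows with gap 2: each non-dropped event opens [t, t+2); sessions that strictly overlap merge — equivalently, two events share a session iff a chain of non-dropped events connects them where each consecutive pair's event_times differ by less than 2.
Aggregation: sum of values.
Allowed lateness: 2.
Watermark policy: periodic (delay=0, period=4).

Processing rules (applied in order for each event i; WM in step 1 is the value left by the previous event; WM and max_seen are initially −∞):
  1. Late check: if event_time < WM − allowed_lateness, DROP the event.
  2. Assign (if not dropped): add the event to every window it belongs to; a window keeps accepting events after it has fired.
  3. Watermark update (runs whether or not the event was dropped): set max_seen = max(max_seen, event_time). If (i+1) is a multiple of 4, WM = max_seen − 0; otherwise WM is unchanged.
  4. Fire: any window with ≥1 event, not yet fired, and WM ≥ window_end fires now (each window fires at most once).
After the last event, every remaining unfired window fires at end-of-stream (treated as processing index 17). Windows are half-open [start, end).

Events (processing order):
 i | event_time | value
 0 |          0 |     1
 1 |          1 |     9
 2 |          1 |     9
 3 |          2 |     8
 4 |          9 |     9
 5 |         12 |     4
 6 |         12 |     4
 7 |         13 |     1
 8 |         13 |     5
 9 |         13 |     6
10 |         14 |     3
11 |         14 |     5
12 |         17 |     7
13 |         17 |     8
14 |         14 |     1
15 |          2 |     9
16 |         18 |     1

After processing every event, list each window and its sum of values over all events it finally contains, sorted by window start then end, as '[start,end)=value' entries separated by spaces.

[0,4)=27 [9,11)=9 [12,16)=29 [17,20)=16

i=0 t=0 v=1: → [0,2); WM=−∞
i=1 t=1 v=9: → [0,3); WM=−∞
i=2 t=1 v=9: → [0,3); WM=−∞
i=3 t=2 v=8: → [0,4); WM=2
i=4 t=9 v=9: → [9,11); WM=2
i=5 t=12 v=4: → [12,14); WM=2
i=6 t=12 v=4: → [12,14); WM=2
i=7 t=13 v=1: → [12,15); WM=13
i=8 t=13 v=5: → [12,15); WM=13
i=9 t=13 v=6: → [12,15); WM=13
i=10 t=14 v=3: → [12,16); WM=13
i=11 t=14 v=5: → [12,16); WM=14
i=12 t=17 v=7: → [17,19); WM=14
i=13 t=17 v=8: → [17,19); WM=14
i=14 t=14 v=1: → [12,16); WM=14
i=15 t=2 v=9: DROP (t<14-2); WM=17
i=16 t=18 v=1: → [17,20); WM=17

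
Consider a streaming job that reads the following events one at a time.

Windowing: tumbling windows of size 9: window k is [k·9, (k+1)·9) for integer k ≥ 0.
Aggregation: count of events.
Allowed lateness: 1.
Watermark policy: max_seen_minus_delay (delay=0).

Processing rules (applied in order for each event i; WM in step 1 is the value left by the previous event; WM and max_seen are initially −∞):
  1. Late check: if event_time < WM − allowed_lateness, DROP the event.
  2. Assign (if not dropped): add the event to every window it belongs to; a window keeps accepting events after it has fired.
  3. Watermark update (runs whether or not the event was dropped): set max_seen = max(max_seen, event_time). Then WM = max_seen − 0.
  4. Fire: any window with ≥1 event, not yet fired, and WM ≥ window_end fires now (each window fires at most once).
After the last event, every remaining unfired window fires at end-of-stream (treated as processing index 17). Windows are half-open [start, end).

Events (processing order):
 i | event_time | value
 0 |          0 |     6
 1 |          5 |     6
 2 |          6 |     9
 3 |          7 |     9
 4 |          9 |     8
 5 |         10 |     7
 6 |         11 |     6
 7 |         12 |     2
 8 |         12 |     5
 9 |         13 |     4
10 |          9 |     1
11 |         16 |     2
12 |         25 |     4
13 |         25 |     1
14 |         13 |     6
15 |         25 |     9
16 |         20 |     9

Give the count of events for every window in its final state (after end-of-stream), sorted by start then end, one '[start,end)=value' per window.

[0,9)=4 [9,18)=7 [18,27)=3

i=0 t=0 v=6: → [0,9); WM=0
i=1 t=5 v=6: → [0,9); WM=5
i=2 t=6 v=9: → [0,9); WM=6
i=3 t=7 v=9: → [0,9); WM=7
i=4 t=9 v=8: → [9,18); WM=9; [0,9) fires=4
i=5 t=10 v=7: → [9,18); WM=10
i=6 t=11 v=6: → [9,18); WM=11
i=7 t=12 v=2: → [9,18); WM=12
i=8 t=12 v=5: → [9,18); WM=12
i=9 t=13 v=4: → [9,18); WM=13
i=10 t=9 v=1: DROP (t<13-1); WM=13
i=11 t=16 v=2: → [9,18); WM=16
i=12 t=25 v=4: → [18,27); WM=25; [9,18) fires=7
i=13 t=25 v=1: → [18,27); WM=25
i=14 t=13 v=6: DROP (t<25-1); WM=25
i=15 t=25 v=9: → [18,27); WM=25
i=16 t=20 v=9: DROP (t<25-1); WM=25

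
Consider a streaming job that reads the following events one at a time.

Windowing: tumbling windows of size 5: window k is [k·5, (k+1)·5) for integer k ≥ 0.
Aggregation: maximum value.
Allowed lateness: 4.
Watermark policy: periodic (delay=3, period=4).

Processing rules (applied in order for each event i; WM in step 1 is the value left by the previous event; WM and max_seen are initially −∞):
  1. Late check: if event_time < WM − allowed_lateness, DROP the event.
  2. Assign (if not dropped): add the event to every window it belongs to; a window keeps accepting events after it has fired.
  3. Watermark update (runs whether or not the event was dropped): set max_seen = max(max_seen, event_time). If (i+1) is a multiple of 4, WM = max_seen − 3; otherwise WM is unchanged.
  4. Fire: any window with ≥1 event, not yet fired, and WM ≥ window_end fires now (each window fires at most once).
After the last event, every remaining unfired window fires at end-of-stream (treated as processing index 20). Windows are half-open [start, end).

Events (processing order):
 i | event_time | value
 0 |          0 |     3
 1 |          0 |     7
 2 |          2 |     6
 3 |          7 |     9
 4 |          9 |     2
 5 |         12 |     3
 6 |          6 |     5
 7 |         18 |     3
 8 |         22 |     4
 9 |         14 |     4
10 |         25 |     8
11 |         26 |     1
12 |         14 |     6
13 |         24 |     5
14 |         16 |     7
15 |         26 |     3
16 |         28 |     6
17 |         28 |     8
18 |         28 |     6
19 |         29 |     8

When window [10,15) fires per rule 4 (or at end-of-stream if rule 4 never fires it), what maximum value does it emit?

i=0 t=0 v=3: → [0,5); WM=−∞
i=1 t=0 v=7: → [0,5); WM=−∞
i=2 t=2 v=6: → [0,5); WM=−∞
i=3 t=7 v=9: → [5,10); WM=4
i=4 t=9 v=2: → [5,10); WM=4
i=5 t=12 v=3: → [10,15); WM=4
i=6 t=6 v=5: → [5,10); WM=4
i=7 t=18 v=3: → [15,20); WM=15; [0,5) fires=7 [5,10) fires=9 [10,15) fires=3
i=8 t=22 v=4: → [20,25); WM=15
i=9 t=14 v=4: → [10,15); WM=15
i=10 t=25 v=8: → [25,30); WM=15
i=11 t=26 v=1: → [25,30); WM=23; [15,20) fires=3
i=12 t=14 v=6: DROP (t<23-4); WM=23
i=13 t=24 v=5: → [20,25); WM=23
i=14 t=16 v=7: DROP (t<23-4); WM=23
i=15 t=26 v=3: → [25,30); WM=23
i=16 t=28 v=6: → [25,30); WM=23
i=17 t=28 v=8: → [25,30); WM=23
i=18 t=28 v=6: → [25,30); WM=23
i=19 t=29 v=8: → [25,30); WM=26; [20,25) fires=5

3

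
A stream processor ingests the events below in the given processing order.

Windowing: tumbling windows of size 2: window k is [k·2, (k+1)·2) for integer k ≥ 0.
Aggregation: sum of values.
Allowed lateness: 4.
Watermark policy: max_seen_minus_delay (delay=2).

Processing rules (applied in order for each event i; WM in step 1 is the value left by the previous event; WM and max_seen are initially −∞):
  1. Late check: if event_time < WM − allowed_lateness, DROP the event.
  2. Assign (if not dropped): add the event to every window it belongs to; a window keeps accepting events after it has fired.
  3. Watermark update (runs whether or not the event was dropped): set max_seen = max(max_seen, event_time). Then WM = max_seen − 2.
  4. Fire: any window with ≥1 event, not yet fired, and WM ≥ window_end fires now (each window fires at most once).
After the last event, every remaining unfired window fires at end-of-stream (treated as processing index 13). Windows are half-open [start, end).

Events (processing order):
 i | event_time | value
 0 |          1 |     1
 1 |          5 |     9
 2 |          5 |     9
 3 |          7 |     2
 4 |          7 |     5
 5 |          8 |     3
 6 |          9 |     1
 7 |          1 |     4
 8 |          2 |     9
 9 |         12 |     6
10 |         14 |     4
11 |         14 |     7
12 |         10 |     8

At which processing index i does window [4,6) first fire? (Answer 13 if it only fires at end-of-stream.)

5

i=0 t=1 v=1: → [0,2); WM=-1
i=1 t=5 v=9: → [4,6); WM=3; [0,2) fires=1
i=2 t=5 v=9: → [4,6); WM=3
i=3 t=7 v=2: → [6,8); WM=5
i=4 t=7 v=5: → [6,8); WM=5
i=5 t=8 v=3: → [8,10); WM=6; [4,6) fires=18
i=6 t=9 v=1: → [8,10); WM=7
i=7 t=1 v=4: DROP (t<7-4); WM=7
i=8 t=2 v=9: DROP (t<7-4); WM=7
i=9 t=12 v=6: → [12,14); WM=10; [6,8) fires=7 [8,10) fires=4
i=10 t=14 v=4: → [14,16); WM=12
i=11 t=14 v=7: → [14,16); WM=12
i=12 t=10 v=8: → [10,12); WM=12; [10,12) fires=8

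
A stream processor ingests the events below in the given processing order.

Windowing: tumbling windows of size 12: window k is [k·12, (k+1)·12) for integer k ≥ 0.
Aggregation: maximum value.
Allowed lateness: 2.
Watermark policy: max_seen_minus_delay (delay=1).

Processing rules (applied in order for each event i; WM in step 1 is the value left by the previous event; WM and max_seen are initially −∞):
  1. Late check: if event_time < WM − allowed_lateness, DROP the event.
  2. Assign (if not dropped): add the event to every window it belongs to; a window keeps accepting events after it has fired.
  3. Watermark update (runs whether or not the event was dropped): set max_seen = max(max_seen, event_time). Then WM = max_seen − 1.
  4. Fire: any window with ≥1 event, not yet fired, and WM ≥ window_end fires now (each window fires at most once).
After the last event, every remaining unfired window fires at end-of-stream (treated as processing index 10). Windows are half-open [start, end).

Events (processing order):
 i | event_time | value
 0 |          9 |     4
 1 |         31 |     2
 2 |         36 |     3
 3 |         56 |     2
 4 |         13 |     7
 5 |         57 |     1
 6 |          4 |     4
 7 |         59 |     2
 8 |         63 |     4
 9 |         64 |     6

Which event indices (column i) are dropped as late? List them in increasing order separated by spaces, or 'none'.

4 6

i=0 t=9 v=4: → [0,12); WM=8
i=1 t=31 v=2: → [24,36); WM=30; [0,12) fires=4
i=2 t=36 v=3: → [36,48); WM=35
i=3 t=56 v=2: → [48,60); WM=55; [24,36) fires=2 [36,48) fires=3
i=4 t=13 v=7: DROP (t<55-2); WM=55
i=5 t=57 v=1: → [48,60); WM=56
i=6 t=4 v=4: DROP (t<56-2); WM=56
i=7 t=59 v=2: → [48,60); WM=58
i=8 t=63 v=4: → [60,72); WM=62; [48,60) fires=2
i=9 t=64 v=6: → [60,72); WM=63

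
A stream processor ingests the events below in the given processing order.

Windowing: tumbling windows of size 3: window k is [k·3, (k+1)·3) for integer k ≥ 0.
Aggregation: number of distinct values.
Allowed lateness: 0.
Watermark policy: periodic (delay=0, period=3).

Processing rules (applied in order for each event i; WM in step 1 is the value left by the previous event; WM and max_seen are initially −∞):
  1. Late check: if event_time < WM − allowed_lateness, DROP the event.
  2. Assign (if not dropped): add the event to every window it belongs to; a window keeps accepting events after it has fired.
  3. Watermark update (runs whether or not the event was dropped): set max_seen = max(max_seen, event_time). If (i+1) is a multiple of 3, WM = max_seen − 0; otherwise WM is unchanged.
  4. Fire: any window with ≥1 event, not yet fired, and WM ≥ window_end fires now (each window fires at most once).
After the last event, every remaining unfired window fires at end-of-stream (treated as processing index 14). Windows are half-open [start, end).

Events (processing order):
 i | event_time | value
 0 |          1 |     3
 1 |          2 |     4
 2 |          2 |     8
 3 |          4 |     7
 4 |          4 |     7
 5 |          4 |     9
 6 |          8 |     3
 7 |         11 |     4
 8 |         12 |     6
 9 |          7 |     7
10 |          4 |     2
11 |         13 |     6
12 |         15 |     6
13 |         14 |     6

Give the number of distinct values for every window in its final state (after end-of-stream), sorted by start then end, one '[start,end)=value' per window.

i=0 t=1 v=3: → [0,3); WM=−∞
i=1 t=2 v=4: → [0,3); WM=−∞
i=2 t=2 v=8: → [0,3); WM=2
i=3 t=4 v=7: → [3,6); WM=2
i=4 t=4 v=7: → [3,6); WM=2
i=5 t=4 v=9: → [3,6); WM=4; [0,3) fires=3
i=6 t=8 v=3: → [6,9); WM=4
i=7 t=11 v=4: → [9,12); WM=4
i=8 t=12 v=6: → [12,15); WM=12; [3,6) fires=2 [6,9) fires=1 [9,12) fires=1
i=9 t=7 v=7: DROP (t<12-0); WM=12
i=10 t=4 v=2: DROP (t<12-0); WM=12
i=11 t=13 v=6: → [12,15); WM=13
i=12 t=15 v=6: → [15,18); WM=13
i=13 t=14 v=6: → [12,15); WM=13

[0,3)=3 [3,6)=2 [6,9)=1 [9,12)=1 [12,15)=1 [15,18)=1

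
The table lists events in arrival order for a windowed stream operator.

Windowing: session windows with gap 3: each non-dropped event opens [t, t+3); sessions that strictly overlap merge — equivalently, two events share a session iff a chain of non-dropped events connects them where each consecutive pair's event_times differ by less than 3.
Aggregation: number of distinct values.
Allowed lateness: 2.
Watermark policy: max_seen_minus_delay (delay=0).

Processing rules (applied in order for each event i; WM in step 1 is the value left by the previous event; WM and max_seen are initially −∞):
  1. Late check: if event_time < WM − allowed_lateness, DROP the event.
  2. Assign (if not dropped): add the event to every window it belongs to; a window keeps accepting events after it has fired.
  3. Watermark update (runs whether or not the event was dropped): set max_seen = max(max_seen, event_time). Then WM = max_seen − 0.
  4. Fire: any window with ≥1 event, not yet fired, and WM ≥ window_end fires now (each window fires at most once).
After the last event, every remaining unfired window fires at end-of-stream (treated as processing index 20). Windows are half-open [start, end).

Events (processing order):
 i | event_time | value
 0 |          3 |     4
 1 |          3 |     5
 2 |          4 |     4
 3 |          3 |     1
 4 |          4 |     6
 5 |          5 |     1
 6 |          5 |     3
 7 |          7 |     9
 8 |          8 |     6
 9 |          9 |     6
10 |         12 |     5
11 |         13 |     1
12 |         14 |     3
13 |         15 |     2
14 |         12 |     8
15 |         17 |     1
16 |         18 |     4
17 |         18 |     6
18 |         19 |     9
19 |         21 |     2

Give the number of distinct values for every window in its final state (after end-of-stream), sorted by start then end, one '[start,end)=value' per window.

i=0 t=3 v=4: → [3,6); WM=3
i=1 t=3 v=5: → [3,6); WM=3
i=2 t=4 v=4: → [3,7); WM=4
i=3 t=3 v=1: → [3,7); WM=4
i=4 t=4 v=6: → [3,7); WM=4
i=5 t=5 v=1: → [3,8); WM=5
i=6 t=5 v=3: → [3,8); WM=5
i=7 t=7 v=9: → [3,10); WM=7
i=8 t=8 v=6: → [3,11); WM=8
i=9 t=9 v=6: → [3,12); WM=9
i=10 t=12 v=5: → [12,15); WM=12
i=11 t=13 v=1: → [12,16); WM=13
i=12 t=14 v=3: → [12,17); WM=14
i=13 t=15 v=2: → [12,18); WM=15
i=14 t=12 v=8: DROP (t<15-2); WM=15
i=15 t=17 v=1: → [12,20); WM=17
i=16 t=18 v=4: → [12,21); WM=18
i=17 t=18 v=6: → [12,21); WM=18
i=18 t=19 v=9: → [12,22); WM=19
i=19 t=21 v=2: → [12,24); WM=21

[3,12)=6 [12,24)=7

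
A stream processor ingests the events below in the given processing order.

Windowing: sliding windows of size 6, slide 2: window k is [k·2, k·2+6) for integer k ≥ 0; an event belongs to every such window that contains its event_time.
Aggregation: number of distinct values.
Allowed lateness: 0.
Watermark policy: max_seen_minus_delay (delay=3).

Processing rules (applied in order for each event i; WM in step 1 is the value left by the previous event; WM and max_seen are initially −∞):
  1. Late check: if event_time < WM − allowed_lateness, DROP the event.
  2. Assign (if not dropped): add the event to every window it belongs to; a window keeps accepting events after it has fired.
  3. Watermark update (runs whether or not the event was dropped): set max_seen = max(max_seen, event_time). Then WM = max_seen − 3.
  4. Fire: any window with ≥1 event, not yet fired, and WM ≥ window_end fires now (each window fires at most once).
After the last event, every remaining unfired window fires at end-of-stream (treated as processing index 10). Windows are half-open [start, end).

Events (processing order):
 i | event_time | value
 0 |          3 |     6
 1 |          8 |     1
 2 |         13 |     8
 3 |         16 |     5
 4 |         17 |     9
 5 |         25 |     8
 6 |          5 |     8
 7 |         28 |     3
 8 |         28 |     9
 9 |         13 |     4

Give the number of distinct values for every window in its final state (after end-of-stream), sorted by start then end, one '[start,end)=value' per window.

[0,6)=1 [2,8)=1 [4,10)=1 [6,12)=1 [8,14)=2 [10,16)=1 [12,18)=3 [14,20)=2 [16,22)=2 [20,26)=1 [22,28)=1 [24,30)=3 [26,32)=2 [28,34)=2

i=0 t=3 v=6: → [2,8),[0,6); WM=0
i=1 t=8 v=1: → [8,14),[6,12),[4,10); WM=5
i=2 t=13 v=8: → [12,18),[10,16),[8,14); WM=10; [0,6) fires=1 [2,8) fires=1 [4,10) fires=1
i=3 t=16 v=5: → [16,22),[14,20),[12,18); WM=13; [6,12) fires=1
i=4 t=17 v=9: → [16,22),[14,20),[12,18); WM=14; [8,14) fires=2
i=5 t=25 v=8: → [24,30),[22,28),[20,26); WM=22; [10,16) fires=1 [12,18) fires=3 [14,20) fires=2 [16,22) fires=2
i=6 t=5 v=8: DROP (t<22-0); WM=22
i=7 t=28 v=3: → [28,34),[26,32),[24,30); WM=25
i=8 t=28 v=9: → [28,34),[26,32),[24,30); WM=25
i=9 t=13 v=4: DROP (t<25-0); WM=25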